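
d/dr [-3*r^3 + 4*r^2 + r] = -9*r^2 + 8*r + 1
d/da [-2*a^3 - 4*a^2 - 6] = 2*a*(-3*a - 4)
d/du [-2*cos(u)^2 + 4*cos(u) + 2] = 4*(cos(u) - 1)*sin(u)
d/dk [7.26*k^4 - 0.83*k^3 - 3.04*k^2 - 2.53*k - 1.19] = 29.04*k^3 - 2.49*k^2 - 6.08*k - 2.53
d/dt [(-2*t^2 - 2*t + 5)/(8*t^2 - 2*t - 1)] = 4*(5*t^2 - 19*t + 3)/(64*t^4 - 32*t^3 - 12*t^2 + 4*t + 1)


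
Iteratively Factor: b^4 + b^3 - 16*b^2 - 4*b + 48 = (b + 4)*(b^3 - 3*b^2 - 4*b + 12) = (b - 2)*(b + 4)*(b^2 - b - 6) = (b - 3)*(b - 2)*(b + 4)*(b + 2)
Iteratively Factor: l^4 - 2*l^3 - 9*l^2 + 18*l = (l - 3)*(l^3 + l^2 - 6*l) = l*(l - 3)*(l^2 + l - 6) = l*(l - 3)*(l + 3)*(l - 2)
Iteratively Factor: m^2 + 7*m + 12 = (m + 4)*(m + 3)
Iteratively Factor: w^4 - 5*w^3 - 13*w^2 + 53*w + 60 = (w + 3)*(w^3 - 8*w^2 + 11*w + 20) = (w - 5)*(w + 3)*(w^2 - 3*w - 4) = (w - 5)*(w + 1)*(w + 3)*(w - 4)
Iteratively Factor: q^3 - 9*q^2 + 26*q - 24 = (q - 4)*(q^2 - 5*q + 6) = (q - 4)*(q - 2)*(q - 3)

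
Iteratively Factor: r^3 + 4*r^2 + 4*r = (r + 2)*(r^2 + 2*r) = (r + 2)^2*(r)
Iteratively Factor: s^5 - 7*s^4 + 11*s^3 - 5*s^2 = (s - 1)*(s^4 - 6*s^3 + 5*s^2) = s*(s - 1)*(s^3 - 6*s^2 + 5*s) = s^2*(s - 1)*(s^2 - 6*s + 5) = s^2*(s - 5)*(s - 1)*(s - 1)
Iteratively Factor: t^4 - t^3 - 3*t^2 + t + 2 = (t + 1)*(t^3 - 2*t^2 - t + 2) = (t - 1)*(t + 1)*(t^2 - t - 2) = (t - 1)*(t + 1)^2*(t - 2)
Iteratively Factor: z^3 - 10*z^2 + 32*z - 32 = (z - 4)*(z^2 - 6*z + 8) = (z - 4)*(z - 2)*(z - 4)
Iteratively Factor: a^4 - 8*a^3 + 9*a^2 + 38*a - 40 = (a - 4)*(a^3 - 4*a^2 - 7*a + 10) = (a - 4)*(a + 2)*(a^2 - 6*a + 5) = (a - 5)*(a - 4)*(a + 2)*(a - 1)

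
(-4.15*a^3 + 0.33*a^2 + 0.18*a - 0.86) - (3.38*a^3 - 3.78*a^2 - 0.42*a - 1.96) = -7.53*a^3 + 4.11*a^2 + 0.6*a + 1.1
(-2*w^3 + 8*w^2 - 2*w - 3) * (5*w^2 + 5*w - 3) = -10*w^5 + 30*w^4 + 36*w^3 - 49*w^2 - 9*w + 9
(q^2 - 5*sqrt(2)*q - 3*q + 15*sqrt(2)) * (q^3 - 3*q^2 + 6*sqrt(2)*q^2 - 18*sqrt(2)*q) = q^5 - 6*q^4 + sqrt(2)*q^4 - 51*q^3 - 6*sqrt(2)*q^3 + 9*sqrt(2)*q^2 + 360*q^2 - 540*q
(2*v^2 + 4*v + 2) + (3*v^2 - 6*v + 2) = 5*v^2 - 2*v + 4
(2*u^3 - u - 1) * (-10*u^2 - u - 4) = -20*u^5 - 2*u^4 + 2*u^3 + 11*u^2 + 5*u + 4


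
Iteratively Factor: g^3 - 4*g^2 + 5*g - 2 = (g - 1)*(g^2 - 3*g + 2) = (g - 2)*(g - 1)*(g - 1)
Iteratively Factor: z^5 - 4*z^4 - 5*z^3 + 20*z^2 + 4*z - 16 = (z + 1)*(z^4 - 5*z^3 + 20*z - 16) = (z + 1)*(z + 2)*(z^3 - 7*z^2 + 14*z - 8) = (z - 2)*(z + 1)*(z + 2)*(z^2 - 5*z + 4) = (z - 4)*(z - 2)*(z + 1)*(z + 2)*(z - 1)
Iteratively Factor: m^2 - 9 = (m - 3)*(m + 3)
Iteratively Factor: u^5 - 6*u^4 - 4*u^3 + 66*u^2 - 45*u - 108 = (u + 1)*(u^4 - 7*u^3 + 3*u^2 + 63*u - 108) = (u - 3)*(u + 1)*(u^3 - 4*u^2 - 9*u + 36) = (u - 3)^2*(u + 1)*(u^2 - u - 12) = (u - 4)*(u - 3)^2*(u + 1)*(u + 3)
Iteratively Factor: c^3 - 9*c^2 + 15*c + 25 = (c + 1)*(c^2 - 10*c + 25) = (c - 5)*(c + 1)*(c - 5)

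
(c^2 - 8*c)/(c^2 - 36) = c*(c - 8)/(c^2 - 36)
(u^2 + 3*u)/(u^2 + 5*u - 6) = u*(u + 3)/(u^2 + 5*u - 6)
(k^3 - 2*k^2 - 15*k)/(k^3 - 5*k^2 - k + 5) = k*(k + 3)/(k^2 - 1)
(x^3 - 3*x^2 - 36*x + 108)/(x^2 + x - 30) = (x^2 - 9*x + 18)/(x - 5)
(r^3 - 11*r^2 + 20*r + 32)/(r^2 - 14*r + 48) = (r^2 - 3*r - 4)/(r - 6)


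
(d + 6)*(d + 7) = d^2 + 13*d + 42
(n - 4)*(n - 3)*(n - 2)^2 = n^4 - 11*n^3 + 44*n^2 - 76*n + 48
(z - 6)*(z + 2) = z^2 - 4*z - 12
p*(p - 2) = p^2 - 2*p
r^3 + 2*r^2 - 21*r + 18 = (r - 3)*(r - 1)*(r + 6)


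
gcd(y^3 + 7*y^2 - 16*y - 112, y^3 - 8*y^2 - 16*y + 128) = y^2 - 16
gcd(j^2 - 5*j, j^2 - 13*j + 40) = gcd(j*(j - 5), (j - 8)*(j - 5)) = j - 5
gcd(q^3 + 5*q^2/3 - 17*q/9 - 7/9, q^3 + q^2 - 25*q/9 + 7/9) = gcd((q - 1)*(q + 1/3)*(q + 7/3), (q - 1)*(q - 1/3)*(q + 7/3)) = q^2 + 4*q/3 - 7/3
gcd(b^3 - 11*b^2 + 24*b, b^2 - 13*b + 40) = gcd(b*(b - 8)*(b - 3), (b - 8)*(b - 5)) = b - 8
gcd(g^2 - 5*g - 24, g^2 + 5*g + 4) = 1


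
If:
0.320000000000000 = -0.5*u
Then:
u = -0.64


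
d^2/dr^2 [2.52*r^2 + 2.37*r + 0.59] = 5.04000000000000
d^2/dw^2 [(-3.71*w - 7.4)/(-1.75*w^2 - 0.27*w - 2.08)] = ((3.5*w + 0.27)*(3.71*w + 7.4)*(7.0*w + 0.54) - (38.955*w + 27.9034)*(1.75*w^2 + 0.27*w + 2.08))/(1.75*w^2 + 0.27*w + 2.08)^3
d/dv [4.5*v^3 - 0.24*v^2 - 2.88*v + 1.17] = 13.5*v^2 - 0.48*v - 2.88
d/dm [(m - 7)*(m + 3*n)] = 2*m + 3*n - 7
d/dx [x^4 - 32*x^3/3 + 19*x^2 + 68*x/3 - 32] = 4*x^3 - 32*x^2 + 38*x + 68/3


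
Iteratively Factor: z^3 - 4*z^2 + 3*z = (z - 1)*(z^2 - 3*z) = z*(z - 1)*(z - 3)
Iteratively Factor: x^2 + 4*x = (x + 4)*(x)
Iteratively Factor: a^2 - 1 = (a + 1)*(a - 1)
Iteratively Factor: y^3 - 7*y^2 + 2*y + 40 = (y + 2)*(y^2 - 9*y + 20) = (y - 5)*(y + 2)*(y - 4)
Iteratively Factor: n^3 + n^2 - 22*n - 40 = (n - 5)*(n^2 + 6*n + 8) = (n - 5)*(n + 2)*(n + 4)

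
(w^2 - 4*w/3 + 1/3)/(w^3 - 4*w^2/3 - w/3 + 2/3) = (3*w - 1)/(3*w^2 - w - 2)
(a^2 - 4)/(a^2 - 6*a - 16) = (a - 2)/(a - 8)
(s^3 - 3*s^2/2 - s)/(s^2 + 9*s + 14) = s*(2*s^2 - 3*s - 2)/(2*(s^2 + 9*s + 14))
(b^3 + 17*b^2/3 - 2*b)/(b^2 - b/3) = b + 6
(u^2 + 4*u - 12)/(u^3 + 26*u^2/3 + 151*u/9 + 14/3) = 9*(u - 2)/(9*u^2 + 24*u + 7)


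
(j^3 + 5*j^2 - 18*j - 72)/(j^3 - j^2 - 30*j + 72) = (j + 3)/(j - 3)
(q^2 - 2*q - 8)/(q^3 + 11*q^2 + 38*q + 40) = (q - 4)/(q^2 + 9*q + 20)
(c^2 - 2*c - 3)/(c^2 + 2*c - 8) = (c^2 - 2*c - 3)/(c^2 + 2*c - 8)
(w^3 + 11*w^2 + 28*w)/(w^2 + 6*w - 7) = w*(w + 4)/(w - 1)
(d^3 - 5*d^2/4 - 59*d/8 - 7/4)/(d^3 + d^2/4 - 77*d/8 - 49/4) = (4*d + 1)/(4*d + 7)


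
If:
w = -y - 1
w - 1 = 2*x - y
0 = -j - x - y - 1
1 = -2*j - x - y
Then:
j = 0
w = -1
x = -1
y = 0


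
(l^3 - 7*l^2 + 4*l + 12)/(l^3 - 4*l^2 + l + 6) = (l - 6)/(l - 3)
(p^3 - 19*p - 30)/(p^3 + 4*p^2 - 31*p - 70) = (p + 3)/(p + 7)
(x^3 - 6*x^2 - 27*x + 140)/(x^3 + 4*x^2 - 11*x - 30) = (x^2 - 11*x + 28)/(x^2 - x - 6)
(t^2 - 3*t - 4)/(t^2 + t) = (t - 4)/t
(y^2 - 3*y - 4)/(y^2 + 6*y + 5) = (y - 4)/(y + 5)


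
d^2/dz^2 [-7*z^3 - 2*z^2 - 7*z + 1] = -42*z - 4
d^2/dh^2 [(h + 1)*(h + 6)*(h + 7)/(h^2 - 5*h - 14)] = 8*(41*h^3 + 231*h^2 + 567*h + 133)/(h^6 - 15*h^5 + 33*h^4 + 295*h^3 - 462*h^2 - 2940*h - 2744)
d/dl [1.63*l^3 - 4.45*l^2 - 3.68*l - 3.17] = 4.89*l^2 - 8.9*l - 3.68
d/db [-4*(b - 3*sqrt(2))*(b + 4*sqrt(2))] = -8*b - 4*sqrt(2)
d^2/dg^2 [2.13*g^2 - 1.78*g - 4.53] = 4.26000000000000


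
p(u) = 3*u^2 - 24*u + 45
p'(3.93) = -0.42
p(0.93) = 25.27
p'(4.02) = 0.12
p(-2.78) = 134.91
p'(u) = 6*u - 24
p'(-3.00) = -42.00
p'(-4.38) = -50.28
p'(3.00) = -6.00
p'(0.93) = -18.42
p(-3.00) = 144.00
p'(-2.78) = -40.68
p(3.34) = -1.69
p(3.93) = -2.99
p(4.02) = -3.00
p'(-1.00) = -30.00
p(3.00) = 0.00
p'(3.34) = -3.96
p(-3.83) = 180.93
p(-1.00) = 72.00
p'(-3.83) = -46.98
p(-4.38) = 207.67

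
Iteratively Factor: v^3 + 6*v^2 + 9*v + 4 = (v + 4)*(v^2 + 2*v + 1) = (v + 1)*(v + 4)*(v + 1)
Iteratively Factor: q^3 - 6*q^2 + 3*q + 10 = (q + 1)*(q^2 - 7*q + 10) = (q - 2)*(q + 1)*(q - 5)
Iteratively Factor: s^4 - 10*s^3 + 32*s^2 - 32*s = (s - 4)*(s^3 - 6*s^2 + 8*s) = (s - 4)*(s - 2)*(s^2 - 4*s) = s*(s - 4)*(s - 2)*(s - 4)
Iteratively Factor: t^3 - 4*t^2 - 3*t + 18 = (t + 2)*(t^2 - 6*t + 9) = (t - 3)*(t + 2)*(t - 3)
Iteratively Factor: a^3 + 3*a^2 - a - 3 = (a - 1)*(a^2 + 4*a + 3) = (a - 1)*(a + 3)*(a + 1)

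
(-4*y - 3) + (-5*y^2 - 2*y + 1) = -5*y^2 - 6*y - 2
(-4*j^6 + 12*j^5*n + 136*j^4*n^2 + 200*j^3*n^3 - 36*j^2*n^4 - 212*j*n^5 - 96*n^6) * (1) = -4*j^6 + 12*j^5*n + 136*j^4*n^2 + 200*j^3*n^3 - 36*j^2*n^4 - 212*j*n^5 - 96*n^6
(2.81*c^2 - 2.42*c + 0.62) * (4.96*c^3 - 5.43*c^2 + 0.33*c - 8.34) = 13.9376*c^5 - 27.2615*c^4 + 17.1431*c^3 - 27.6006*c^2 + 20.3874*c - 5.1708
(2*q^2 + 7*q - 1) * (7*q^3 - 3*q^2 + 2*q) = 14*q^5 + 43*q^4 - 24*q^3 + 17*q^2 - 2*q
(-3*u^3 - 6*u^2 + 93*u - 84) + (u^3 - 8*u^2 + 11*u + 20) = -2*u^3 - 14*u^2 + 104*u - 64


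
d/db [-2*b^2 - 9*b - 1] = -4*b - 9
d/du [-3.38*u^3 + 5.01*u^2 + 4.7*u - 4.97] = -10.14*u^2 + 10.02*u + 4.7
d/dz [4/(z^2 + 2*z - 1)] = 8*(-z - 1)/(z^2 + 2*z - 1)^2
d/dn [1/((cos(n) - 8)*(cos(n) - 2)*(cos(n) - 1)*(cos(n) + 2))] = (4*cos(n)^3 - 27*cos(n)^2 + 8*cos(n) + 36)*sin(n)/((cos(n) - 8)^2*(cos(n) - 2)^2*(cos(n) - 1)^2*(cos(n) + 2)^2)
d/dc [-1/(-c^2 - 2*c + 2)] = 2*(-c - 1)/(c^2 + 2*c - 2)^2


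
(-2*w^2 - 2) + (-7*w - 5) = -2*w^2 - 7*w - 7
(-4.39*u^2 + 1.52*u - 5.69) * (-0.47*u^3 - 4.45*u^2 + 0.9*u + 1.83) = 2.0633*u^5 + 18.8211*u^4 - 8.0407*u^3 + 18.6548*u^2 - 2.3394*u - 10.4127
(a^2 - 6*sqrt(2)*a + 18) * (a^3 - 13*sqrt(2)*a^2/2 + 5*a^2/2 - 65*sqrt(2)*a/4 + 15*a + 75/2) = a^5 - 25*sqrt(2)*a^4/2 + 5*a^4/2 - 125*sqrt(2)*a^3/4 + 111*a^3 - 207*sqrt(2)*a^2 + 555*a^2/2 - 1035*sqrt(2)*a/2 + 270*a + 675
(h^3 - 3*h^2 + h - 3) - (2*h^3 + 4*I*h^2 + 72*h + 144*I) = -h^3 - 3*h^2 - 4*I*h^2 - 71*h - 3 - 144*I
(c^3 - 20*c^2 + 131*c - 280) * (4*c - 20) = 4*c^4 - 100*c^3 + 924*c^2 - 3740*c + 5600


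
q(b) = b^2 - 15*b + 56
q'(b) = 2*b - 15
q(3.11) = 19.02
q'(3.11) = -8.78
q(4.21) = 10.57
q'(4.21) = -6.58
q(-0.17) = 58.58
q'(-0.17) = -15.34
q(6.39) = 0.98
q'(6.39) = -2.22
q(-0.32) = 60.90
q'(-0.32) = -15.64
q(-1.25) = 76.31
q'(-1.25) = -17.50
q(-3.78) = 126.99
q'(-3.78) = -22.56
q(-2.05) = 90.95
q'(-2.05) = -19.10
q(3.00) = 20.00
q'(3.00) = -9.00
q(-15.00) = 506.00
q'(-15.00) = -45.00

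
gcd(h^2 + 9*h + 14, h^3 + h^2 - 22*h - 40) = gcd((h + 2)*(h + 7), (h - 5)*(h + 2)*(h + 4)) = h + 2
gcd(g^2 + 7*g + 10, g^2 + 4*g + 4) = g + 2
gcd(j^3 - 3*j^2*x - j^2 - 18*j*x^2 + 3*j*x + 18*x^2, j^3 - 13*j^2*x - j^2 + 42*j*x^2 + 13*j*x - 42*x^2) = -j^2 + 6*j*x + j - 6*x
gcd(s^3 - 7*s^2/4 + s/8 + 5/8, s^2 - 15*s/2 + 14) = 1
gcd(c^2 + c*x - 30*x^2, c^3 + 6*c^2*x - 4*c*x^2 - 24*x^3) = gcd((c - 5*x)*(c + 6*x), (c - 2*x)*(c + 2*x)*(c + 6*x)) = c + 6*x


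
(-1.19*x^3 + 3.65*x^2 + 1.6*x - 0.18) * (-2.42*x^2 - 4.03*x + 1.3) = 2.8798*x^5 - 4.0373*x^4 - 20.1285*x^3 - 1.2674*x^2 + 2.8054*x - 0.234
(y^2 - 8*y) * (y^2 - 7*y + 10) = y^4 - 15*y^3 + 66*y^2 - 80*y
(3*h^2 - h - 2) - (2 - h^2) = 4*h^2 - h - 4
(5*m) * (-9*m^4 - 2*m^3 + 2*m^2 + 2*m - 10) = -45*m^5 - 10*m^4 + 10*m^3 + 10*m^2 - 50*m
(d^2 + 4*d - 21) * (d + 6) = d^3 + 10*d^2 + 3*d - 126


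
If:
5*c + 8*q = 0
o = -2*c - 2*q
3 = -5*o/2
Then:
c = 8/5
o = -6/5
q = -1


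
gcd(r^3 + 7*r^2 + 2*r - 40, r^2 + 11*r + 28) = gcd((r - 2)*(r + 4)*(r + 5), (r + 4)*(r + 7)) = r + 4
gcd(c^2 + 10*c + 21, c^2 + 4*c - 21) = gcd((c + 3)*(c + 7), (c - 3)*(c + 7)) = c + 7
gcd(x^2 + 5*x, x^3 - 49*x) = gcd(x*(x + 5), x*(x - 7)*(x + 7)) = x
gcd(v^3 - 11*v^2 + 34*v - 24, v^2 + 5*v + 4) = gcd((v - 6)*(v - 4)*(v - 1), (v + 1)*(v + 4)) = 1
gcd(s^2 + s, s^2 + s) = s^2 + s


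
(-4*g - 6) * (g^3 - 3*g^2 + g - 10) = -4*g^4 + 6*g^3 + 14*g^2 + 34*g + 60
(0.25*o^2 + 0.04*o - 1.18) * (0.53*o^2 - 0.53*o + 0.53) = 0.1325*o^4 - 0.1113*o^3 - 0.5141*o^2 + 0.6466*o - 0.6254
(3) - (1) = 2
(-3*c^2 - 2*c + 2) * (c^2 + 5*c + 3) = -3*c^4 - 17*c^3 - 17*c^2 + 4*c + 6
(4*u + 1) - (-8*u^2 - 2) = 8*u^2 + 4*u + 3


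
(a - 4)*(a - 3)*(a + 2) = a^3 - 5*a^2 - 2*a + 24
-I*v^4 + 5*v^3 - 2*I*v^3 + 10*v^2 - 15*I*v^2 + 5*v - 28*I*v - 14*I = (v + 1)*(v - 2*I)*(v + 7*I)*(-I*v - I)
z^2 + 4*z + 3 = (z + 1)*(z + 3)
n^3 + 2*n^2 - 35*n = n*(n - 5)*(n + 7)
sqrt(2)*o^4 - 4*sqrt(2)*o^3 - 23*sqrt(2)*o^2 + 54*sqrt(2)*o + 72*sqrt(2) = (o - 6)*(o - 3)*(o + 4)*(sqrt(2)*o + sqrt(2))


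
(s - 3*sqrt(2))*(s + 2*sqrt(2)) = s^2 - sqrt(2)*s - 12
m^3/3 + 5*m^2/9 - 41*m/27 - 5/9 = (m/3 + 1)*(m - 5/3)*(m + 1/3)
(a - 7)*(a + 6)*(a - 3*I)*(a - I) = a^4 - a^3 - 4*I*a^3 - 45*a^2 + 4*I*a^2 + 3*a + 168*I*a + 126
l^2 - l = l*(l - 1)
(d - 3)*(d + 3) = d^2 - 9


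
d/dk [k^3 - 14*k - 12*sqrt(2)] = 3*k^2 - 14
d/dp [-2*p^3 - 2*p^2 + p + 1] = -6*p^2 - 4*p + 1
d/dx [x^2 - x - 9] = 2*x - 1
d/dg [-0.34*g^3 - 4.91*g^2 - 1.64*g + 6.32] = -1.02*g^2 - 9.82*g - 1.64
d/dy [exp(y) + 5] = exp(y)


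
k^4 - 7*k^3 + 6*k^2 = k^2*(k - 6)*(k - 1)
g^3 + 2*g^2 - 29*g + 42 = (g - 3)*(g - 2)*(g + 7)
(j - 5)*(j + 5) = j^2 - 25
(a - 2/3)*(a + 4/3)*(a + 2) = a^3 + 8*a^2/3 + 4*a/9 - 16/9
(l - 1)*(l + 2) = l^2 + l - 2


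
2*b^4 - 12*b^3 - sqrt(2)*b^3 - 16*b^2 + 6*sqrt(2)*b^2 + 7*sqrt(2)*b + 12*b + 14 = (b - 7)*(b - sqrt(2))*(sqrt(2)*b + 1)*(sqrt(2)*b + sqrt(2))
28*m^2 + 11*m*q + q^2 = (4*m + q)*(7*m + q)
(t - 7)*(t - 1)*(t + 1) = t^3 - 7*t^2 - t + 7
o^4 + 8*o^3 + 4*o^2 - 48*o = o*(o - 2)*(o + 4)*(o + 6)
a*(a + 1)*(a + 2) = a^3 + 3*a^2 + 2*a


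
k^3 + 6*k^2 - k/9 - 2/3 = (k - 1/3)*(k + 1/3)*(k + 6)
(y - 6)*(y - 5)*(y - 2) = y^3 - 13*y^2 + 52*y - 60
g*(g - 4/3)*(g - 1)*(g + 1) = g^4 - 4*g^3/3 - g^2 + 4*g/3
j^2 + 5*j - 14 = (j - 2)*(j + 7)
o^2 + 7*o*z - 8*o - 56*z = (o - 8)*(o + 7*z)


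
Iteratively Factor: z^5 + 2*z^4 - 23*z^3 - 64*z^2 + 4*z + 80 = (z + 4)*(z^4 - 2*z^3 - 15*z^2 - 4*z + 20) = (z + 2)*(z + 4)*(z^3 - 4*z^2 - 7*z + 10) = (z + 2)^2*(z + 4)*(z^2 - 6*z + 5) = (z - 1)*(z + 2)^2*(z + 4)*(z - 5)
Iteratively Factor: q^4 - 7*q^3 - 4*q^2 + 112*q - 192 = (q - 4)*(q^3 - 3*q^2 - 16*q + 48) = (q - 4)*(q + 4)*(q^2 - 7*q + 12) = (q - 4)^2*(q + 4)*(q - 3)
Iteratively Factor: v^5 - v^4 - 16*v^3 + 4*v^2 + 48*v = (v)*(v^4 - v^3 - 16*v^2 + 4*v + 48) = v*(v - 2)*(v^3 + v^2 - 14*v - 24) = v*(v - 4)*(v - 2)*(v^2 + 5*v + 6) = v*(v - 4)*(v - 2)*(v + 3)*(v + 2)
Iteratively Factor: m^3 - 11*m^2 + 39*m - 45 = (m - 5)*(m^2 - 6*m + 9) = (m - 5)*(m - 3)*(m - 3)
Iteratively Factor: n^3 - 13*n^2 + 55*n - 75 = (n - 5)*(n^2 - 8*n + 15) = (n - 5)^2*(n - 3)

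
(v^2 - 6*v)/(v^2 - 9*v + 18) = v/(v - 3)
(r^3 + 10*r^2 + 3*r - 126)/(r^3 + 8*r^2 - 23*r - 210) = (r - 3)/(r - 5)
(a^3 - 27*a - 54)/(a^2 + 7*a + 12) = (a^2 - 3*a - 18)/(a + 4)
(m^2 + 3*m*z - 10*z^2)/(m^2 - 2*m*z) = (m + 5*z)/m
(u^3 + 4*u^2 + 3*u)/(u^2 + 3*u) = u + 1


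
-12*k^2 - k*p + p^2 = (-4*k + p)*(3*k + p)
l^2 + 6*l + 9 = (l + 3)^2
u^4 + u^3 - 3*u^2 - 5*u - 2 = (u - 2)*(u + 1)^3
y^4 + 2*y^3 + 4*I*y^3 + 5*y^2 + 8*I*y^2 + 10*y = y*(y + 2)*(y - I)*(y + 5*I)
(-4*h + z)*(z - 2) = -4*h*z + 8*h + z^2 - 2*z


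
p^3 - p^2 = p^2*(p - 1)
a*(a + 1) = a^2 + a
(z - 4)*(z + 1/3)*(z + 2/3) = z^3 - 3*z^2 - 34*z/9 - 8/9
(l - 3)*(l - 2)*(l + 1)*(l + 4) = l^4 - 15*l^2 + 10*l + 24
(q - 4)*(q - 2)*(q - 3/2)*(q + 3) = q^4 - 9*q^3/2 - 11*q^2/2 + 39*q - 36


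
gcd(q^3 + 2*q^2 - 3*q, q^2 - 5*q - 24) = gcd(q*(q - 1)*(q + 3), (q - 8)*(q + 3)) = q + 3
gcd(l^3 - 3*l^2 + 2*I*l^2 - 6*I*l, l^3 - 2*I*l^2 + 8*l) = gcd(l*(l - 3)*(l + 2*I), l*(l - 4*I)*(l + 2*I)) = l^2 + 2*I*l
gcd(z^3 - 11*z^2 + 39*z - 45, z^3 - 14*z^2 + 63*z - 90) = z^2 - 8*z + 15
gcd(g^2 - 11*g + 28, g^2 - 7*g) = g - 7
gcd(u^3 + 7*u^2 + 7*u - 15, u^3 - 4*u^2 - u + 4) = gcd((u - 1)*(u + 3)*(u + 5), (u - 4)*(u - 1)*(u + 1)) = u - 1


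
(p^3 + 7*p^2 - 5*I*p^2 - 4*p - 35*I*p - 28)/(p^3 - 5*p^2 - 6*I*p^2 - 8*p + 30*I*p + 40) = (p^2 + p*(7 - I) - 7*I)/(p^2 - p*(5 + 2*I) + 10*I)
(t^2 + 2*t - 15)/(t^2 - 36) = (t^2 + 2*t - 15)/(t^2 - 36)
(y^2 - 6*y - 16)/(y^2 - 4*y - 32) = (y + 2)/(y + 4)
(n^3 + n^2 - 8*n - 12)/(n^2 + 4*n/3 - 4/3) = 3*(n^2 - n - 6)/(3*n - 2)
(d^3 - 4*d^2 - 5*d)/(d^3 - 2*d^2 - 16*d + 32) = d*(d^2 - 4*d - 5)/(d^3 - 2*d^2 - 16*d + 32)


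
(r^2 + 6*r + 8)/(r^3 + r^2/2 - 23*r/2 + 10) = 2*(r + 2)/(2*r^2 - 7*r + 5)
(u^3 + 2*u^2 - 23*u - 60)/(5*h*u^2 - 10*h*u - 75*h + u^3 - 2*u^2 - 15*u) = (u + 4)/(5*h + u)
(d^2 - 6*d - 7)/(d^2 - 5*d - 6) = (d - 7)/(d - 6)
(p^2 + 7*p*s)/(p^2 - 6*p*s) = (p + 7*s)/(p - 6*s)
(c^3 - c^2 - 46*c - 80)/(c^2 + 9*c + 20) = (c^2 - 6*c - 16)/(c + 4)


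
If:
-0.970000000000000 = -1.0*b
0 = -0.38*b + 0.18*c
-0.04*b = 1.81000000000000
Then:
No Solution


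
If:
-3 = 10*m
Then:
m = -3/10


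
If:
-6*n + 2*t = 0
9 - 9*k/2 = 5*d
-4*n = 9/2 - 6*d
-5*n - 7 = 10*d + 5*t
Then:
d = 31/80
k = 113/72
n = -87/160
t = -261/160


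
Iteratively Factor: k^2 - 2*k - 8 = (k + 2)*(k - 4)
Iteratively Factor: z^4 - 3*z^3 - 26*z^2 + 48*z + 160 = (z + 4)*(z^3 - 7*z^2 + 2*z + 40) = (z - 4)*(z + 4)*(z^2 - 3*z - 10) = (z - 4)*(z + 2)*(z + 4)*(z - 5)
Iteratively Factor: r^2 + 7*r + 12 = (r + 4)*(r + 3)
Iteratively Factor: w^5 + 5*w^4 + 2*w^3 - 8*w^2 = (w + 2)*(w^4 + 3*w^3 - 4*w^2) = (w + 2)*(w + 4)*(w^3 - w^2) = w*(w + 2)*(w + 4)*(w^2 - w) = w*(w - 1)*(w + 2)*(w + 4)*(w)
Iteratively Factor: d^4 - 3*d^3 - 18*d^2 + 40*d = (d - 5)*(d^3 + 2*d^2 - 8*d) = (d - 5)*(d - 2)*(d^2 + 4*d) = (d - 5)*(d - 2)*(d + 4)*(d)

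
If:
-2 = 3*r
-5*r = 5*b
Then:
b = 2/3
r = -2/3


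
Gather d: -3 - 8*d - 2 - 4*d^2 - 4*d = -4*d^2 - 12*d - 5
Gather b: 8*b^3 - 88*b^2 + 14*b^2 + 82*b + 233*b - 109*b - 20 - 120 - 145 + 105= 8*b^3 - 74*b^2 + 206*b - 180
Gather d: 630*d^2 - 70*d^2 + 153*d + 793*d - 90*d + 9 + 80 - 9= 560*d^2 + 856*d + 80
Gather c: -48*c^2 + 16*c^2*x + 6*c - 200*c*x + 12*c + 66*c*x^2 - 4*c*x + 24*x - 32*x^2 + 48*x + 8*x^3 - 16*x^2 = c^2*(16*x - 48) + c*(66*x^2 - 204*x + 18) + 8*x^3 - 48*x^2 + 72*x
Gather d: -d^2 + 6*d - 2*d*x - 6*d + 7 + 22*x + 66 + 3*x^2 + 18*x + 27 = -d^2 - 2*d*x + 3*x^2 + 40*x + 100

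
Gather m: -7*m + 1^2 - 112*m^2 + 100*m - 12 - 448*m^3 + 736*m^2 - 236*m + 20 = -448*m^3 + 624*m^2 - 143*m + 9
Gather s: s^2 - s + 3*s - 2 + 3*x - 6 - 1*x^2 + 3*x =s^2 + 2*s - x^2 + 6*x - 8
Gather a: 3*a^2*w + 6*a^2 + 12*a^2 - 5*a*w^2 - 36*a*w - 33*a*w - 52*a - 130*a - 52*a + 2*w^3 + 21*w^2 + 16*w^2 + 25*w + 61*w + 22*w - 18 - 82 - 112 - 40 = a^2*(3*w + 18) + a*(-5*w^2 - 69*w - 234) + 2*w^3 + 37*w^2 + 108*w - 252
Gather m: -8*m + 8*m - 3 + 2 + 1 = 0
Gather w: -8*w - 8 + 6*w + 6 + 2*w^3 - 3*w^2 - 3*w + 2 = 2*w^3 - 3*w^2 - 5*w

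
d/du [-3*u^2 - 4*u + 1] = -6*u - 4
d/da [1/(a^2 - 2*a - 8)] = 2*(1 - a)/(-a^2 + 2*a + 8)^2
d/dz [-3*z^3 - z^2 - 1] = z*(-9*z - 2)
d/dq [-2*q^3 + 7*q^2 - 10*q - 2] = -6*q^2 + 14*q - 10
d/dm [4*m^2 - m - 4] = 8*m - 1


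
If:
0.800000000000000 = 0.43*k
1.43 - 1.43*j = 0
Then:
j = 1.00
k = 1.86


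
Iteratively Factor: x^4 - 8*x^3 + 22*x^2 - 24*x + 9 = (x - 3)*(x^3 - 5*x^2 + 7*x - 3) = (x - 3)*(x - 1)*(x^2 - 4*x + 3) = (x - 3)^2*(x - 1)*(x - 1)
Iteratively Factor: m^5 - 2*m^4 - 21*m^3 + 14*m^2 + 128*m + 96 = (m - 4)*(m^4 + 2*m^3 - 13*m^2 - 38*m - 24) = (m - 4)*(m + 1)*(m^3 + m^2 - 14*m - 24) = (m - 4)^2*(m + 1)*(m^2 + 5*m + 6) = (m - 4)^2*(m + 1)*(m + 2)*(m + 3)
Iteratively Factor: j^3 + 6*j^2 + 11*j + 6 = (j + 2)*(j^2 + 4*j + 3) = (j + 2)*(j + 3)*(j + 1)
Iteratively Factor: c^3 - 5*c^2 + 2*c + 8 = (c - 2)*(c^2 - 3*c - 4) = (c - 2)*(c + 1)*(c - 4)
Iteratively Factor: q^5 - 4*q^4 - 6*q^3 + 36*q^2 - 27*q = (q - 1)*(q^4 - 3*q^3 - 9*q^2 + 27*q) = (q - 3)*(q - 1)*(q^3 - 9*q) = q*(q - 3)*(q - 1)*(q^2 - 9) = q*(q - 3)^2*(q - 1)*(q + 3)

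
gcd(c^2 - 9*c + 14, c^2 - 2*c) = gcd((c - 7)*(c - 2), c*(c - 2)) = c - 2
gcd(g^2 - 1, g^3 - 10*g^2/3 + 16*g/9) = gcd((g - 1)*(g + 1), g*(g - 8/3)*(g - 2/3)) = 1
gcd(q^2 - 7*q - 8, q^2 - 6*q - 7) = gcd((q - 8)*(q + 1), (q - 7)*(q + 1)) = q + 1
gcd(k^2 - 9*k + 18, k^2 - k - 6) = k - 3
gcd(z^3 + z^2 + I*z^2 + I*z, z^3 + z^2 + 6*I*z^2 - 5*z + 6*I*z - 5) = z^2 + z*(1 + I) + I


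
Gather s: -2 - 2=-4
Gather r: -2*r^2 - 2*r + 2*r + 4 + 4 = 8 - 2*r^2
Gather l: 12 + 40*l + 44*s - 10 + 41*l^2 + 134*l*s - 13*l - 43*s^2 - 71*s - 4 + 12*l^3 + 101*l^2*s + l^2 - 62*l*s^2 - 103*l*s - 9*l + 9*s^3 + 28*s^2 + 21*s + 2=12*l^3 + l^2*(101*s + 42) + l*(-62*s^2 + 31*s + 18) + 9*s^3 - 15*s^2 - 6*s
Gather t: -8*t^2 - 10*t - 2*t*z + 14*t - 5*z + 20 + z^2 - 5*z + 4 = -8*t^2 + t*(4 - 2*z) + z^2 - 10*z + 24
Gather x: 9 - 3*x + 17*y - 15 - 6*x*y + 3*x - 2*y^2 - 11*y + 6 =-6*x*y - 2*y^2 + 6*y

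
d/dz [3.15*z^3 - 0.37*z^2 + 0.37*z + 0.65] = 9.45*z^2 - 0.74*z + 0.37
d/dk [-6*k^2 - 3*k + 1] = -12*k - 3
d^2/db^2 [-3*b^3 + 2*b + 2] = -18*b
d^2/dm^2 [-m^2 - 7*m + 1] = -2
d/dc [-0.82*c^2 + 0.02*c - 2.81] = 0.02 - 1.64*c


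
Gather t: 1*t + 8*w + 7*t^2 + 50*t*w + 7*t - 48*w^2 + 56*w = 7*t^2 + t*(50*w + 8) - 48*w^2 + 64*w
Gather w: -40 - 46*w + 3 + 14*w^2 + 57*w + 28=14*w^2 + 11*w - 9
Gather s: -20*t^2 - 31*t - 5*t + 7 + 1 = -20*t^2 - 36*t + 8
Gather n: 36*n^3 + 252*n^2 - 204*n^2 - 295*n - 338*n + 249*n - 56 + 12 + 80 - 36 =36*n^3 + 48*n^2 - 384*n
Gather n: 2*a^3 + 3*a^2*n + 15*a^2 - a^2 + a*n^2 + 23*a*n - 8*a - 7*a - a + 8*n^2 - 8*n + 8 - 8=2*a^3 + 14*a^2 - 16*a + n^2*(a + 8) + n*(3*a^2 + 23*a - 8)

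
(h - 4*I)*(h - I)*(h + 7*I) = h^3 + 2*I*h^2 + 31*h - 28*I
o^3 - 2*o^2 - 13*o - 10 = (o - 5)*(o + 1)*(o + 2)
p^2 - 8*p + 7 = (p - 7)*(p - 1)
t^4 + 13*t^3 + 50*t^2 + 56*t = t*(t + 2)*(t + 4)*(t + 7)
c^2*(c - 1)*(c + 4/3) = c^4 + c^3/3 - 4*c^2/3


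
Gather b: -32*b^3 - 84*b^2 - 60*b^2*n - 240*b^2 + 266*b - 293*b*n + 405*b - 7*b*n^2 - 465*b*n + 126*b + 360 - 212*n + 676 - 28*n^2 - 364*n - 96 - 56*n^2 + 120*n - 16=-32*b^3 + b^2*(-60*n - 324) + b*(-7*n^2 - 758*n + 797) - 84*n^2 - 456*n + 924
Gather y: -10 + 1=-9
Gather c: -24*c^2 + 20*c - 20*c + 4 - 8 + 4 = -24*c^2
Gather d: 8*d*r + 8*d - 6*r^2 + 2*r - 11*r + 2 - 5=d*(8*r + 8) - 6*r^2 - 9*r - 3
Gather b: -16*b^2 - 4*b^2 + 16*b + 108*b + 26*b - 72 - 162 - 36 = -20*b^2 + 150*b - 270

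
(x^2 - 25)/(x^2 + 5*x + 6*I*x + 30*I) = (x - 5)/(x + 6*I)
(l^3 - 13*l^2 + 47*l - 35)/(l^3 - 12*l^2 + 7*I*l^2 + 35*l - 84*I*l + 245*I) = (l - 1)/(l + 7*I)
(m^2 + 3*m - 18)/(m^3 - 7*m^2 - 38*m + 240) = (m - 3)/(m^2 - 13*m + 40)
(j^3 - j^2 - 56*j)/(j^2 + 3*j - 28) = j*(j - 8)/(j - 4)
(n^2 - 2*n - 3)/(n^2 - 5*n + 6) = (n + 1)/(n - 2)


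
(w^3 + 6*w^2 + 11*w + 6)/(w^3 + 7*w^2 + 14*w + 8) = (w + 3)/(w + 4)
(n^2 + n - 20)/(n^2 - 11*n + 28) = (n + 5)/(n - 7)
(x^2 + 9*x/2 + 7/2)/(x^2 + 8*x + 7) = (x + 7/2)/(x + 7)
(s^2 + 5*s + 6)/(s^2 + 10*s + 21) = (s + 2)/(s + 7)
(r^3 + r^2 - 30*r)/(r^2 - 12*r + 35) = r*(r + 6)/(r - 7)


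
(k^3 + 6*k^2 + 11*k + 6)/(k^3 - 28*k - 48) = (k^2 + 4*k + 3)/(k^2 - 2*k - 24)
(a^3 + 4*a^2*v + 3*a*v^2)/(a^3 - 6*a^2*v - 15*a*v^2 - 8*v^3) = a*(-a - 3*v)/(-a^2 + 7*a*v + 8*v^2)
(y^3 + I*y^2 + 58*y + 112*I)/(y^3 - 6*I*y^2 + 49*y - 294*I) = (y^2 - 6*I*y + 16)/(y^2 - 13*I*y - 42)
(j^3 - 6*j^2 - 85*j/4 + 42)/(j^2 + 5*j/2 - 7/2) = (j^2 - 19*j/2 + 12)/(j - 1)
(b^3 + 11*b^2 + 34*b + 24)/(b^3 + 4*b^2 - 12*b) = (b^2 + 5*b + 4)/(b*(b - 2))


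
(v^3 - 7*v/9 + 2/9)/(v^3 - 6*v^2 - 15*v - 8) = (v^2 - v + 2/9)/(v^2 - 7*v - 8)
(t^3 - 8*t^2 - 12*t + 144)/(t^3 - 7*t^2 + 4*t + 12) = (t^2 - 2*t - 24)/(t^2 - t - 2)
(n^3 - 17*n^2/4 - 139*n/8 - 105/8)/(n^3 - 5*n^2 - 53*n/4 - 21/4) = (4*n + 5)/(2*(2*n + 1))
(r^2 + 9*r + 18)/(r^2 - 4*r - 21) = (r + 6)/(r - 7)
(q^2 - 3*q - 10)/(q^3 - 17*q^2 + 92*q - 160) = (q + 2)/(q^2 - 12*q + 32)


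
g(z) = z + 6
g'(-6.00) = 1.00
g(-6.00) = 0.00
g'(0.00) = 1.00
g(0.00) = 6.00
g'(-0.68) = 1.00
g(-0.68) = 5.32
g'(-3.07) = 1.00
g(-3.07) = 2.93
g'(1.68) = 1.00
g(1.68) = 7.68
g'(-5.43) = 1.00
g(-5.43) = 0.57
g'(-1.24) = 1.00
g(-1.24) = 4.76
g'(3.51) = 1.00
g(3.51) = 9.51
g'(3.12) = 1.00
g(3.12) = 9.12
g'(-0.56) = 1.00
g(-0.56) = 5.44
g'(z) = 1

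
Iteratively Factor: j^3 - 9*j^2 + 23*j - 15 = (j - 1)*(j^2 - 8*j + 15) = (j - 5)*(j - 1)*(j - 3)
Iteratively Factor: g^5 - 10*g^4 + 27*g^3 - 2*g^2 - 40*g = (g - 2)*(g^4 - 8*g^3 + 11*g^2 + 20*g) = (g - 5)*(g - 2)*(g^3 - 3*g^2 - 4*g) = (g - 5)*(g - 2)*(g + 1)*(g^2 - 4*g) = (g - 5)*(g - 4)*(g - 2)*(g + 1)*(g)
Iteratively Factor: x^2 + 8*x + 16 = (x + 4)*(x + 4)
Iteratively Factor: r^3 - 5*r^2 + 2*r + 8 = (r - 2)*(r^2 - 3*r - 4) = (r - 4)*(r - 2)*(r + 1)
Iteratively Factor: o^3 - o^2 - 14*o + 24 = (o - 2)*(o^2 + o - 12) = (o - 2)*(o + 4)*(o - 3)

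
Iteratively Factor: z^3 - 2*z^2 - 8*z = (z + 2)*(z^2 - 4*z) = (z - 4)*(z + 2)*(z)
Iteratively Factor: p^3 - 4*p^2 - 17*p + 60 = (p + 4)*(p^2 - 8*p + 15) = (p - 3)*(p + 4)*(p - 5)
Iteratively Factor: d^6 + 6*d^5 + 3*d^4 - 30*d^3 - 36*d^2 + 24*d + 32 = (d + 1)*(d^5 + 5*d^4 - 2*d^3 - 28*d^2 - 8*d + 32) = (d + 1)*(d + 4)*(d^4 + d^3 - 6*d^2 - 4*d + 8) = (d + 1)*(d + 2)*(d + 4)*(d^3 - d^2 - 4*d + 4) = (d + 1)*(d + 2)^2*(d + 4)*(d^2 - 3*d + 2) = (d - 2)*(d + 1)*(d + 2)^2*(d + 4)*(d - 1)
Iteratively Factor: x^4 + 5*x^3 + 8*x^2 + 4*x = (x)*(x^3 + 5*x^2 + 8*x + 4) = x*(x + 2)*(x^2 + 3*x + 2) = x*(x + 2)^2*(x + 1)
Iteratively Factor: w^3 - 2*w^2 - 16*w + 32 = (w + 4)*(w^2 - 6*w + 8) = (w - 2)*(w + 4)*(w - 4)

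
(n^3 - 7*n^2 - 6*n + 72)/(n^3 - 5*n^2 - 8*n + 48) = (n - 6)/(n - 4)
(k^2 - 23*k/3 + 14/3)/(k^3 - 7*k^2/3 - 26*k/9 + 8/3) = 3*(k - 7)/(3*k^2 - 5*k - 12)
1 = 1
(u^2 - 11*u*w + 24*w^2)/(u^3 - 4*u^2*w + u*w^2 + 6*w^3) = (u - 8*w)/(u^2 - u*w - 2*w^2)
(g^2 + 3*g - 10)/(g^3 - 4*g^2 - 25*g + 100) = (g - 2)/(g^2 - 9*g + 20)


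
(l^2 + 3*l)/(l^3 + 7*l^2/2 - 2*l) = 2*(l + 3)/(2*l^2 + 7*l - 4)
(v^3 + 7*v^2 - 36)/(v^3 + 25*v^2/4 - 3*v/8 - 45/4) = 8*(v^2 + v - 6)/(8*v^2 + 2*v - 15)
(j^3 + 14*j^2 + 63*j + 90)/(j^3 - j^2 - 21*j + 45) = (j^2 + 9*j + 18)/(j^2 - 6*j + 9)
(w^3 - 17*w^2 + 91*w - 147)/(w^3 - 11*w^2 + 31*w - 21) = (w - 7)/(w - 1)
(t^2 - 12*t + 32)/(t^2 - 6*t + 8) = (t - 8)/(t - 2)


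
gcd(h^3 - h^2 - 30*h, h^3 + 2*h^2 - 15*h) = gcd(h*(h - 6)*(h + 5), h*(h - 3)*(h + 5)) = h^2 + 5*h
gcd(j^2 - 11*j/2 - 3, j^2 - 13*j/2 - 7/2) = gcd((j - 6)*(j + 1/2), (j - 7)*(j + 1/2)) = j + 1/2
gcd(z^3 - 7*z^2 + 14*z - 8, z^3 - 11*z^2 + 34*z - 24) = z^2 - 5*z + 4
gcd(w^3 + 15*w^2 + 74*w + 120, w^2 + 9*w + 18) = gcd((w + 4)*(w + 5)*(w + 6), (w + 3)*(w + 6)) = w + 6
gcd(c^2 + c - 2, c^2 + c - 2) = c^2 + c - 2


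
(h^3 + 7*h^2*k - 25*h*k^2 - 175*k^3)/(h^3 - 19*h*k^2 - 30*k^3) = (h^2 + 12*h*k + 35*k^2)/(h^2 + 5*h*k + 6*k^2)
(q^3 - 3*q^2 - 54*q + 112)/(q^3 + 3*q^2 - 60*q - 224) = (q - 2)/(q + 4)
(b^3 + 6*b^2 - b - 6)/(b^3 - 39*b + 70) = (b^3 + 6*b^2 - b - 6)/(b^3 - 39*b + 70)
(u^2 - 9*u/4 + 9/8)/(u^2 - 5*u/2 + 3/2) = (u - 3/4)/(u - 1)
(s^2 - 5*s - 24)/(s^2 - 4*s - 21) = (s - 8)/(s - 7)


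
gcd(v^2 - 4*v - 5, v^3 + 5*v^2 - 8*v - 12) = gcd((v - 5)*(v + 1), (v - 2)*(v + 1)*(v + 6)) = v + 1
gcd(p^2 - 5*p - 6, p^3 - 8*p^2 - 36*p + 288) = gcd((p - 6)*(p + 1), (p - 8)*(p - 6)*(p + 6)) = p - 6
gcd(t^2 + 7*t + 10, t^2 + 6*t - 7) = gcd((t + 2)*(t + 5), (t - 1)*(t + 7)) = 1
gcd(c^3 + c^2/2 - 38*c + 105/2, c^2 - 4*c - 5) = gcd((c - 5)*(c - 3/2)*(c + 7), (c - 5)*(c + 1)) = c - 5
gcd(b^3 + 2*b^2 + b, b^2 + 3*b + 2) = b + 1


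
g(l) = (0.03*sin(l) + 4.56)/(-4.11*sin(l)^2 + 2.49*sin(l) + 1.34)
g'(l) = (8.22*sin(l)*cos(l) - 2.49*cos(l))*(0.03*sin(l) + 4.56)/(-4.11*sin(l)^2 + 2.49*sin(l) + 1.34)^2 + 0.03*cos(l)/(-4.11*sin(l)^2 + 2.49*sin(l) + 1.34)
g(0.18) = 2.76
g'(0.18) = -1.65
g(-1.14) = -1.05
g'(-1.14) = -1.01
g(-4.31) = 30.29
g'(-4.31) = -397.48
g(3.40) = 10.46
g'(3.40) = 106.55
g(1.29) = -74.15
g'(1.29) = 1795.35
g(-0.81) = -1.73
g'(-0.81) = -3.86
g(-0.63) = -2.92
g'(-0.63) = -11.17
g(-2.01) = -1.06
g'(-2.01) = 1.05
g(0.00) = 3.40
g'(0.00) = -6.30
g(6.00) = 14.08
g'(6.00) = -199.96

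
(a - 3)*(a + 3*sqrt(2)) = a^2 - 3*a + 3*sqrt(2)*a - 9*sqrt(2)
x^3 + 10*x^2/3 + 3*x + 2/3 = (x + 1/3)*(x + 1)*(x + 2)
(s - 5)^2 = s^2 - 10*s + 25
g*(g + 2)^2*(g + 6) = g^4 + 10*g^3 + 28*g^2 + 24*g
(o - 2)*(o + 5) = o^2 + 3*o - 10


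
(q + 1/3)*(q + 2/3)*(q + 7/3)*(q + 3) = q^4 + 19*q^3/3 + 113*q^2/9 + 221*q/27 + 14/9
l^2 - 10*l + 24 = (l - 6)*(l - 4)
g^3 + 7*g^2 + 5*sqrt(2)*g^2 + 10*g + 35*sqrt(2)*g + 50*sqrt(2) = (g + 2)*(g + 5)*(g + 5*sqrt(2))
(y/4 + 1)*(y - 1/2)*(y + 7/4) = y^3/4 + 21*y^2/16 + 33*y/32 - 7/8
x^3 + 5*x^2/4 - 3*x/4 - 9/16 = (x - 3/4)*(x + 1/2)*(x + 3/2)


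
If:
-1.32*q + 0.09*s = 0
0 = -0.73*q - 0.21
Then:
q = -0.29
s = -4.22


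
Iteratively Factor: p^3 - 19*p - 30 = (p - 5)*(p^2 + 5*p + 6) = (p - 5)*(p + 3)*(p + 2)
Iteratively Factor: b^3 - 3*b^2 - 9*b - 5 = (b + 1)*(b^2 - 4*b - 5) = (b - 5)*(b + 1)*(b + 1)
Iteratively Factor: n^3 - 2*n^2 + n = (n - 1)*(n^2 - n) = (n - 1)^2*(n)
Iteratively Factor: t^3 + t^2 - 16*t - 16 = (t - 4)*(t^2 + 5*t + 4) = (t - 4)*(t + 4)*(t + 1)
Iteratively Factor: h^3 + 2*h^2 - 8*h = (h)*(h^2 + 2*h - 8) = h*(h + 4)*(h - 2)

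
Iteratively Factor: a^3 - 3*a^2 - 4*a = (a + 1)*(a^2 - 4*a) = a*(a + 1)*(a - 4)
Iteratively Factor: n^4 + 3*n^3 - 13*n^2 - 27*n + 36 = (n + 4)*(n^3 - n^2 - 9*n + 9) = (n + 3)*(n + 4)*(n^2 - 4*n + 3) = (n - 3)*(n + 3)*(n + 4)*(n - 1)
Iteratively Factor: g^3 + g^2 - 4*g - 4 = (g - 2)*(g^2 + 3*g + 2) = (g - 2)*(g + 1)*(g + 2)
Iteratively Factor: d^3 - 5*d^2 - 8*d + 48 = (d - 4)*(d^2 - d - 12) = (d - 4)*(d + 3)*(d - 4)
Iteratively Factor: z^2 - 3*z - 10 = (z - 5)*(z + 2)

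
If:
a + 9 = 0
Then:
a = -9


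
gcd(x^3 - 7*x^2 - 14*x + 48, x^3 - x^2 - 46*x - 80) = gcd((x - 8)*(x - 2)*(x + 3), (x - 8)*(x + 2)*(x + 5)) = x - 8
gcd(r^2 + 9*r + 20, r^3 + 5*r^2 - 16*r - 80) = r^2 + 9*r + 20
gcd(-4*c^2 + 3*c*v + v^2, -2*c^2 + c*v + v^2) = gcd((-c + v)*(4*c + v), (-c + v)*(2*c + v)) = -c + v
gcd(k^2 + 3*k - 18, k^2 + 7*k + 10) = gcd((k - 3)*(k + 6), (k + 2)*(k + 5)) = 1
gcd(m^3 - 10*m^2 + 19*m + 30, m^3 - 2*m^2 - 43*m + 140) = m - 5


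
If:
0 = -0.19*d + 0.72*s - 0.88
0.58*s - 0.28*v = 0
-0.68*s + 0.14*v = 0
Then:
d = -4.63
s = 0.00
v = 0.00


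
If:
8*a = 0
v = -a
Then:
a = 0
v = 0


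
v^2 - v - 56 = (v - 8)*(v + 7)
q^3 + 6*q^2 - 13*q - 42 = (q - 3)*(q + 2)*(q + 7)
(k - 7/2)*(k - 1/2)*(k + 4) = k^3 - 57*k/4 + 7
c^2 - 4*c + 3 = (c - 3)*(c - 1)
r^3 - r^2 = r^2*(r - 1)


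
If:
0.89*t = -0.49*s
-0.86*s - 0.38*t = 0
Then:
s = 0.00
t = 0.00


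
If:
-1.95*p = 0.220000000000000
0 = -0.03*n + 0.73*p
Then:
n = -2.75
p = -0.11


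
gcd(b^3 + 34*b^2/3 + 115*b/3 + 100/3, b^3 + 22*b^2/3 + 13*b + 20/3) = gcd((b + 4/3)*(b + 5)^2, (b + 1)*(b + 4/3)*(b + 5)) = b^2 + 19*b/3 + 20/3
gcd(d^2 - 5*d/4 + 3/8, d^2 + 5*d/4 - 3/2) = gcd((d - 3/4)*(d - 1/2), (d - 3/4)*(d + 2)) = d - 3/4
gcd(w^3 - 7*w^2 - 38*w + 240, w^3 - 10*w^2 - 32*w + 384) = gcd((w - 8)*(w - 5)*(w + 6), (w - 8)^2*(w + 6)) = w^2 - 2*w - 48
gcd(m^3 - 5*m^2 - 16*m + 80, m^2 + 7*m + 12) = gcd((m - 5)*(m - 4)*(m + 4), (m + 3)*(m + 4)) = m + 4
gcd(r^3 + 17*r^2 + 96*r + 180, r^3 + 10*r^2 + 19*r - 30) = r^2 + 11*r + 30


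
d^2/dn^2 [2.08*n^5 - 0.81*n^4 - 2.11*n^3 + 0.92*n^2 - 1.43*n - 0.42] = 41.6*n^3 - 9.72*n^2 - 12.66*n + 1.84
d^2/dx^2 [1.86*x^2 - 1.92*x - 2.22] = 3.72000000000000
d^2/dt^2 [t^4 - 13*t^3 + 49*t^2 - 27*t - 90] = 12*t^2 - 78*t + 98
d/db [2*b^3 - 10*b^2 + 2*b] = 6*b^2 - 20*b + 2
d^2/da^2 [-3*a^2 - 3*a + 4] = -6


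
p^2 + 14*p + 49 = (p + 7)^2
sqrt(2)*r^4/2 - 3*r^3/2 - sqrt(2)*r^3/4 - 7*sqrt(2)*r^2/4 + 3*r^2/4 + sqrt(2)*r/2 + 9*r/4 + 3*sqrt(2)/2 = (r/2 + 1/2)*(r - 3/2)*(r - 2*sqrt(2))*(sqrt(2)*r + 1)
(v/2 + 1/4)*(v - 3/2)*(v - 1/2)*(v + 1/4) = v^4/2 - 5*v^3/8 - 5*v^2/16 + 5*v/32 + 3/64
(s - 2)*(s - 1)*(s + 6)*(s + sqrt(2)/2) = s^4 + sqrt(2)*s^3/2 + 3*s^3 - 16*s^2 + 3*sqrt(2)*s^2/2 - 8*sqrt(2)*s + 12*s + 6*sqrt(2)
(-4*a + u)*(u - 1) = -4*a*u + 4*a + u^2 - u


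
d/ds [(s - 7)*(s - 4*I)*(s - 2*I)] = 3*s^2 + s*(-14 - 12*I) - 8 + 42*I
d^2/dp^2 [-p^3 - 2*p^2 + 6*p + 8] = -6*p - 4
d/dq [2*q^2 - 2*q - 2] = 4*q - 2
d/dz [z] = 1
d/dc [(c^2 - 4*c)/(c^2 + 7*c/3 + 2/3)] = 3*(19*c^2 + 4*c - 8)/(9*c^4 + 42*c^3 + 61*c^2 + 28*c + 4)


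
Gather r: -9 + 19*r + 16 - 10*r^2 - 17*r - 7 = -10*r^2 + 2*r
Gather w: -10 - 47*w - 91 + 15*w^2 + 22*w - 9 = 15*w^2 - 25*w - 110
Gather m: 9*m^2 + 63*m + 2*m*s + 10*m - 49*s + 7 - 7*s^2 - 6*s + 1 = 9*m^2 + m*(2*s + 73) - 7*s^2 - 55*s + 8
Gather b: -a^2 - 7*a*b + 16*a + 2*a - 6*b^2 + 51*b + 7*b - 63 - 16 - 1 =-a^2 + 18*a - 6*b^2 + b*(58 - 7*a) - 80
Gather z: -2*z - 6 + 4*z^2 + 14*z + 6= 4*z^2 + 12*z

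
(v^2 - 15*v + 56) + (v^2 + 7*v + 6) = 2*v^2 - 8*v + 62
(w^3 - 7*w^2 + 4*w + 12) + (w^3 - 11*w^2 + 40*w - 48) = 2*w^3 - 18*w^2 + 44*w - 36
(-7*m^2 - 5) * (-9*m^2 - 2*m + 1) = 63*m^4 + 14*m^3 + 38*m^2 + 10*m - 5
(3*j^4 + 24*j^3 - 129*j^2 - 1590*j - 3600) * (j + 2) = 3*j^5 + 30*j^4 - 81*j^3 - 1848*j^2 - 6780*j - 7200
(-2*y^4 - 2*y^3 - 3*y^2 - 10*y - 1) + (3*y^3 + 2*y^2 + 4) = -2*y^4 + y^3 - y^2 - 10*y + 3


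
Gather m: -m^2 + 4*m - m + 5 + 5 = -m^2 + 3*m + 10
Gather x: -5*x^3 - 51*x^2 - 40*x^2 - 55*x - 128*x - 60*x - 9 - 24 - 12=-5*x^3 - 91*x^2 - 243*x - 45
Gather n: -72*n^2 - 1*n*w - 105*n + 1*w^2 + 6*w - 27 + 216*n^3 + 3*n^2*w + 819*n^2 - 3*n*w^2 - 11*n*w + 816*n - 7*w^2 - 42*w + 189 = 216*n^3 + n^2*(3*w + 747) + n*(-3*w^2 - 12*w + 711) - 6*w^2 - 36*w + 162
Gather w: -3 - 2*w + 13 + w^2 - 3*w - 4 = w^2 - 5*w + 6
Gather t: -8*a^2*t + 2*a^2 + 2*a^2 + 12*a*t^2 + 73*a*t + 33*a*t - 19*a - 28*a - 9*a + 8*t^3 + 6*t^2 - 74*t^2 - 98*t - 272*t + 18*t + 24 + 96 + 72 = 4*a^2 - 56*a + 8*t^3 + t^2*(12*a - 68) + t*(-8*a^2 + 106*a - 352) + 192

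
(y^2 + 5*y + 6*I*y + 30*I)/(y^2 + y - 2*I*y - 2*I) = (y^2 + y*(5 + 6*I) + 30*I)/(y^2 + y*(1 - 2*I) - 2*I)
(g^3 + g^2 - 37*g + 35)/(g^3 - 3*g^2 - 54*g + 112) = (g^2 - 6*g + 5)/(g^2 - 10*g + 16)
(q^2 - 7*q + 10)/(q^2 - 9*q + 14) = (q - 5)/(q - 7)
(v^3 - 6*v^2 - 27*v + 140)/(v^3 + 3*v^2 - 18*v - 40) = (v - 7)/(v + 2)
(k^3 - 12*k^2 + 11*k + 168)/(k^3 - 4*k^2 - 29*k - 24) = (k - 7)/(k + 1)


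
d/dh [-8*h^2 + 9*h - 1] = 9 - 16*h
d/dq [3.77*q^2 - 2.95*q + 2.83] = 7.54*q - 2.95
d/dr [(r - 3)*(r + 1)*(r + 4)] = 3*r^2 + 4*r - 11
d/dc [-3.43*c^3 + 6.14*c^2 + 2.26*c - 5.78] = -10.29*c^2 + 12.28*c + 2.26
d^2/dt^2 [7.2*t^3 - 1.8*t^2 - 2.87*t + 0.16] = 43.2*t - 3.6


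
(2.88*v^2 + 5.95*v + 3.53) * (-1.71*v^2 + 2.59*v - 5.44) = -4.9248*v^4 - 2.7153*v^3 - 6.293*v^2 - 23.2253*v - 19.2032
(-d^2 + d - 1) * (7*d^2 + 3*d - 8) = -7*d^4 + 4*d^3 + 4*d^2 - 11*d + 8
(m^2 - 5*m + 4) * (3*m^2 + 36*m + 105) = 3*m^4 + 21*m^3 - 63*m^2 - 381*m + 420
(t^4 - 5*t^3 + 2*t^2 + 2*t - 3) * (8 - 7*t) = -7*t^5 + 43*t^4 - 54*t^3 + 2*t^2 + 37*t - 24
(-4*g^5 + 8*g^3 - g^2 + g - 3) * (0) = 0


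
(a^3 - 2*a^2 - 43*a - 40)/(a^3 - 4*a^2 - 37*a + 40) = (a + 1)/(a - 1)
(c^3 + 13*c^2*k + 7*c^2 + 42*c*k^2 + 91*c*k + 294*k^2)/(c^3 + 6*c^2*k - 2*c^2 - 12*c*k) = (c^2 + 7*c*k + 7*c + 49*k)/(c*(c - 2))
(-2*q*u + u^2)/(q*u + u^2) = (-2*q + u)/(q + u)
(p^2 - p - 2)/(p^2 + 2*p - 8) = (p + 1)/(p + 4)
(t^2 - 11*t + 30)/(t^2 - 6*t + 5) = (t - 6)/(t - 1)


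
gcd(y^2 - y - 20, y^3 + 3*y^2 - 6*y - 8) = y + 4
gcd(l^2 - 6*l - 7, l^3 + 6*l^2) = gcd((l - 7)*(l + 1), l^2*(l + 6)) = 1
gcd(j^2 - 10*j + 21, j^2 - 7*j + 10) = 1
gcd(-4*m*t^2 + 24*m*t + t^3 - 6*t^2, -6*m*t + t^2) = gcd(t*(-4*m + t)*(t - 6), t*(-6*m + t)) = t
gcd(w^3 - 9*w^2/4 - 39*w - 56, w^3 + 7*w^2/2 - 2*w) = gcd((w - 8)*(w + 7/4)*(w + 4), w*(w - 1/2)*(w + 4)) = w + 4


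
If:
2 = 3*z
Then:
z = 2/3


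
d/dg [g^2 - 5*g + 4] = 2*g - 5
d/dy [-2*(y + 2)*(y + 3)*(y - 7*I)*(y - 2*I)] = -8*y^3 + y^2*(-30 + 54*I) + y*(32 + 180*I) + 140 + 108*I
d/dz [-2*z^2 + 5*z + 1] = 5 - 4*z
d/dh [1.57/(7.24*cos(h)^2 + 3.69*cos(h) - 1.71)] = (22.7336*cos(h) + 5.7933)*sin(h)/(7.24*cos(h)^2 + 3.69*cos(h) - 1.71)^2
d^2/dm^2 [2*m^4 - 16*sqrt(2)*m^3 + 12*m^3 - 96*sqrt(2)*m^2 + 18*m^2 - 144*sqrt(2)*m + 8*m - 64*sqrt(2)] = 24*m^2 - 96*sqrt(2)*m + 72*m - 192*sqrt(2) + 36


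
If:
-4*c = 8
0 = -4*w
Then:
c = -2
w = 0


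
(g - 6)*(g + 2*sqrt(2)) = g^2 - 6*g + 2*sqrt(2)*g - 12*sqrt(2)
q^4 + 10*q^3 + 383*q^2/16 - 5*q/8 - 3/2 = (q - 1/4)*(q + 1/4)*(q + 4)*(q + 6)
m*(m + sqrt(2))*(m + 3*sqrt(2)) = m^3 + 4*sqrt(2)*m^2 + 6*m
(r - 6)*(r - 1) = r^2 - 7*r + 6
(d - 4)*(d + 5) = d^2 + d - 20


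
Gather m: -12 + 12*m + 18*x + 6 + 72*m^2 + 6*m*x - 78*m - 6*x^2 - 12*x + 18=72*m^2 + m*(6*x - 66) - 6*x^2 + 6*x + 12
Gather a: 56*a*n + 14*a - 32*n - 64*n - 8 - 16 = a*(56*n + 14) - 96*n - 24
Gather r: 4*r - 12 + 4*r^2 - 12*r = 4*r^2 - 8*r - 12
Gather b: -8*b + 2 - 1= 1 - 8*b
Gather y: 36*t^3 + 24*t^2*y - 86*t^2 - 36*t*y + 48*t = 36*t^3 - 86*t^2 + 48*t + y*(24*t^2 - 36*t)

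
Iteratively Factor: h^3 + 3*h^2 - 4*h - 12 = (h + 3)*(h^2 - 4) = (h + 2)*(h + 3)*(h - 2)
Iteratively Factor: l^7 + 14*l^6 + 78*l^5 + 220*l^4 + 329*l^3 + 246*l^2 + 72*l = (l + 4)*(l^6 + 10*l^5 + 38*l^4 + 68*l^3 + 57*l^2 + 18*l) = l*(l + 4)*(l^5 + 10*l^4 + 38*l^3 + 68*l^2 + 57*l + 18) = l*(l + 2)*(l + 4)*(l^4 + 8*l^3 + 22*l^2 + 24*l + 9) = l*(l + 1)*(l + 2)*(l + 4)*(l^3 + 7*l^2 + 15*l + 9) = l*(l + 1)*(l + 2)*(l + 3)*(l + 4)*(l^2 + 4*l + 3) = l*(l + 1)^2*(l + 2)*(l + 3)*(l + 4)*(l + 3)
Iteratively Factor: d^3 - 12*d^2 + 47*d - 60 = (d - 5)*(d^2 - 7*d + 12) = (d - 5)*(d - 3)*(d - 4)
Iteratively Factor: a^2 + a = (a)*(a + 1)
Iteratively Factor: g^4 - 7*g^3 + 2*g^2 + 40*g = (g - 5)*(g^3 - 2*g^2 - 8*g) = (g - 5)*(g - 4)*(g^2 + 2*g) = g*(g - 5)*(g - 4)*(g + 2)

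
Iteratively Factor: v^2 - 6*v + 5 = (v - 5)*(v - 1)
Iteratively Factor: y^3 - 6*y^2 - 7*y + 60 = (y - 4)*(y^2 - 2*y - 15) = (y - 5)*(y - 4)*(y + 3)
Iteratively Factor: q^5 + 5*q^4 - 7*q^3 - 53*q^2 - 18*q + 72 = (q + 4)*(q^4 + q^3 - 11*q^2 - 9*q + 18) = (q + 2)*(q + 4)*(q^3 - q^2 - 9*q + 9) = (q - 3)*(q + 2)*(q + 4)*(q^2 + 2*q - 3) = (q - 3)*(q - 1)*(q + 2)*(q + 4)*(q + 3)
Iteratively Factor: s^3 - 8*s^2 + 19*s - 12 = (s - 4)*(s^2 - 4*s + 3) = (s - 4)*(s - 3)*(s - 1)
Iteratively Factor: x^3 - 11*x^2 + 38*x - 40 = (x - 2)*(x^2 - 9*x + 20) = (x - 5)*(x - 2)*(x - 4)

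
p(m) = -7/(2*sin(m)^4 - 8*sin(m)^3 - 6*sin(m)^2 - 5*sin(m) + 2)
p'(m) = -7*(-8*sin(m)^3*cos(m) + 24*sin(m)^2*cos(m) + 12*sin(m)*cos(m) + 5*cos(m))/(2*sin(m)^4 - 8*sin(m)^3 - 6*sin(m)^2 - 5*sin(m) + 2)^2 = 7*(8*sin(m)^3 - 24*sin(m)^2 - 12*sin(m) - 5)*cos(m)/(-2*sin(m)^4 + 8*sin(m)^3 + 6*sin(m)^2 + 5*sin(m) - 2)^2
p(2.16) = 0.70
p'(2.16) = 1.06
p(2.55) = 1.82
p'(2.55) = 6.97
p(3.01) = -5.72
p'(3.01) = 32.33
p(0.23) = -15.25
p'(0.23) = -287.69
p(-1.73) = -0.65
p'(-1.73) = 0.24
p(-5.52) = 1.08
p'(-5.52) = -2.64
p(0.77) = 1.06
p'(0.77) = -2.56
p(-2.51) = -1.47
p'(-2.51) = 1.99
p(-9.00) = -1.91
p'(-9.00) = 2.23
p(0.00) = -3.50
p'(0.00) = -8.75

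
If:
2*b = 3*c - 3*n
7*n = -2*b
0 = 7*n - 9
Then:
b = -9/2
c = -12/7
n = 9/7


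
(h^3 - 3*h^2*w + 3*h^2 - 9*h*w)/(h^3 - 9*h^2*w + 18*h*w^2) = (-h - 3)/(-h + 6*w)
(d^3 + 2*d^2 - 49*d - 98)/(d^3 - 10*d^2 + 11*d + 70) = (d + 7)/(d - 5)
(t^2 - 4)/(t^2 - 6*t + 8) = (t + 2)/(t - 4)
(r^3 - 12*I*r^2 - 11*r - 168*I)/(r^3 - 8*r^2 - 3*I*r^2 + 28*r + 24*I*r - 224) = (r^2 - 5*I*r + 24)/(r^2 + 4*r*(-2 + I) - 32*I)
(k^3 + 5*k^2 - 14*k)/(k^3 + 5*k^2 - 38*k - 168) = k*(k - 2)/(k^2 - 2*k - 24)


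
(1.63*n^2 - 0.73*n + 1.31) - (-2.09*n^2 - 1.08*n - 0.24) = 3.72*n^2 + 0.35*n + 1.55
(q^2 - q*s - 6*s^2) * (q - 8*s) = q^3 - 9*q^2*s + 2*q*s^2 + 48*s^3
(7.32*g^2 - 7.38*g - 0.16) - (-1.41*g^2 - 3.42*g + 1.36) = 8.73*g^2 - 3.96*g - 1.52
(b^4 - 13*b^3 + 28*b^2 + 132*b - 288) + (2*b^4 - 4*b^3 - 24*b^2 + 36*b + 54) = 3*b^4 - 17*b^3 + 4*b^2 + 168*b - 234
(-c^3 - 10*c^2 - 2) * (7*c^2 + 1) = -7*c^5 - 70*c^4 - c^3 - 24*c^2 - 2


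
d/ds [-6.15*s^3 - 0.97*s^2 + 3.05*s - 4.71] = -18.45*s^2 - 1.94*s + 3.05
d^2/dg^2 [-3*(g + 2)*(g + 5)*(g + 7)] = -18*g - 84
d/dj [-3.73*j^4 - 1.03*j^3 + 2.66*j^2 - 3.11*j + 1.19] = -14.92*j^3 - 3.09*j^2 + 5.32*j - 3.11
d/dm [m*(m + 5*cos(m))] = -5*m*sin(m) + 2*m + 5*cos(m)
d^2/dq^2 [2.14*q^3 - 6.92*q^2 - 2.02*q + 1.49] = 12.84*q - 13.84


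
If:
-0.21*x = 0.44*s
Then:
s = -0.477272727272727*x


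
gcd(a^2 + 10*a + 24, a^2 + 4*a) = a + 4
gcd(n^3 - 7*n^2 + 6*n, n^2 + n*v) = n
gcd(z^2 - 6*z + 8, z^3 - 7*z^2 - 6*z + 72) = z - 4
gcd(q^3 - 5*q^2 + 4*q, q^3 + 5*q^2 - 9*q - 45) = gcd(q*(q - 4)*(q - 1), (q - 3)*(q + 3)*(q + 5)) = 1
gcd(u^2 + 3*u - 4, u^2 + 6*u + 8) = u + 4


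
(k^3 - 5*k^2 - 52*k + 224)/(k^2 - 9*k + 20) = (k^2 - k - 56)/(k - 5)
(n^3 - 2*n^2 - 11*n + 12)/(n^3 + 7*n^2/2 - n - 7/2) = 2*(n^2 - n - 12)/(2*n^2 + 9*n + 7)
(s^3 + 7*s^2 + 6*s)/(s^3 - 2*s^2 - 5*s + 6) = s*(s^2 + 7*s + 6)/(s^3 - 2*s^2 - 5*s + 6)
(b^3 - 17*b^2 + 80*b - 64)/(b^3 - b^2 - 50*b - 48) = (b^2 - 9*b + 8)/(b^2 + 7*b + 6)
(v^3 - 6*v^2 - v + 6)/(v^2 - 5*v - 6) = v - 1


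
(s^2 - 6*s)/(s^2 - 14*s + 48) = s/(s - 8)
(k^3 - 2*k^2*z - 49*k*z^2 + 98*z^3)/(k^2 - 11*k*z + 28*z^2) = (-k^2 - 5*k*z + 14*z^2)/(-k + 4*z)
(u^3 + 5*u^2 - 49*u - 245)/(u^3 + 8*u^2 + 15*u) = (u^2 - 49)/(u*(u + 3))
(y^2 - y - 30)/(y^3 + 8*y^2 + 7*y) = (y^2 - y - 30)/(y*(y^2 + 8*y + 7))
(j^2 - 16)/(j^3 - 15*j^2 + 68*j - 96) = (j + 4)/(j^2 - 11*j + 24)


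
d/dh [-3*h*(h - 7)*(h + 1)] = -9*h^2 + 36*h + 21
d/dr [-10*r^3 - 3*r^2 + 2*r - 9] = -30*r^2 - 6*r + 2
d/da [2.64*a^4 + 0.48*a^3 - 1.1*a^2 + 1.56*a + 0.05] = 10.56*a^3 + 1.44*a^2 - 2.2*a + 1.56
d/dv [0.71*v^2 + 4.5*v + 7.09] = 1.42*v + 4.5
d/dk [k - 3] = 1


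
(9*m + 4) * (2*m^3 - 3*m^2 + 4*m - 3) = 18*m^4 - 19*m^3 + 24*m^2 - 11*m - 12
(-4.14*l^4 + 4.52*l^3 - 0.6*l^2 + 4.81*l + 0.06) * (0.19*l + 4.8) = -0.7866*l^5 - 19.0132*l^4 + 21.582*l^3 - 1.9661*l^2 + 23.0994*l + 0.288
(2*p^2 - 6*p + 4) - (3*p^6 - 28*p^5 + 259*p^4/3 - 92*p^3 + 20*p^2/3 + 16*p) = -3*p^6 + 28*p^5 - 259*p^4/3 + 92*p^3 - 14*p^2/3 - 22*p + 4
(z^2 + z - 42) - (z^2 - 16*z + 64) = 17*z - 106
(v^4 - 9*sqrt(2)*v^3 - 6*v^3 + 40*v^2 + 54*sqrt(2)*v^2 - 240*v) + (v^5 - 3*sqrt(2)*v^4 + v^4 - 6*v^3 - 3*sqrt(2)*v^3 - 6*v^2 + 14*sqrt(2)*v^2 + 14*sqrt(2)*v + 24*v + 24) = v^5 - 3*sqrt(2)*v^4 + 2*v^4 - 12*sqrt(2)*v^3 - 12*v^3 + 34*v^2 + 68*sqrt(2)*v^2 - 216*v + 14*sqrt(2)*v + 24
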